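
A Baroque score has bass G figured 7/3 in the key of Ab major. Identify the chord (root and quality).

The figures 7/3 indicate a seventh chord in root position.
In root position the bass is the root, so the root is G.
The chord tones are G, Bb, Db, F, giving G half-diminished seventh.

G half-diminished seventh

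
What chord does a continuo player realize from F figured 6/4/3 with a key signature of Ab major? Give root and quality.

The figures 6/4/3 indicate a seventh chord in second inversion.
In second inversion the root lies a fourth above the bass: a fourth above F in Ab major is Bb.
The chord tones are F, Ab, Bb, Db, giving Bb minor seventh.

Bb minor seventh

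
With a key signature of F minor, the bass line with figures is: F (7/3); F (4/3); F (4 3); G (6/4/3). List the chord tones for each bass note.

F (7/5/3): F, Ab, C, Eb.
F (6/4/3): F, Ab, Bb, Db.
F (6/4/3): F, Ab, Bb, Db.
G (6/4/3): G, Bb, C, Eb.

F, Ab, C, Eb | F, Ab, Bb, Db | F, Ab, Bb, Db | G, Bb, C, Eb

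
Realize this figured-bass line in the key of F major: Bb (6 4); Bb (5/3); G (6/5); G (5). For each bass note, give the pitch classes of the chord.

Bb (6/4): Bb, E, G.
Bb (5/3): Bb, D, F.
G (6/5/3): G, Bb, D, E.
G (5/3): G, Bb, D.

Bb, E, G | Bb, D, F | G, Bb, D, E | G, Bb, D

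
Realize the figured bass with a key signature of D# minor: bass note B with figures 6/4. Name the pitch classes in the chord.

A fourth above B in this key is E#.
A sixth above B in this key is G#.
Together with the bass B, this spells E# diminished in second inversion.

B, E#, G#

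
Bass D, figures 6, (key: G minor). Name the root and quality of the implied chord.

The figures 6 indicate a triad in first inversion.
In first inversion the root lies a sixth above the bass: a sixth above D in G minor is Bb.
The chord tones are D, F, Bb, giving Bb major.

Bb major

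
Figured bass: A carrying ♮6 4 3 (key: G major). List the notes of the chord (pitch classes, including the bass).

A third above A in this key is C.
A fourth above A in this key is D.
A sixth above A in this key is F#, made natural (F) by the ♮ figure.
Together with the bass A, this spells D minor seventh in second inversion.

A, C, D, F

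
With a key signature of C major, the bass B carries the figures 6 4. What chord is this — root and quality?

The figures 6 4 indicate a triad in second inversion.
In second inversion the root lies a fourth above the bass: a fourth above B in C major is E.
The chord tones are B, E, G, giving E minor.

E minor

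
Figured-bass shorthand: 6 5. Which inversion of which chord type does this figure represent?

seventh chord, first inversion

6 5 is shorthand for 6/5/3.
Intervals of 6/5/3 above the bass form a seventh chord; the bass is the third, so this is first inversion.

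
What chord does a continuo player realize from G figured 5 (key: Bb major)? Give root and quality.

G minor

The figures 5 indicate a triad in root position.
In root position the bass is the root, so the root is G.
The chord tones are G, Bb, D, giving G minor.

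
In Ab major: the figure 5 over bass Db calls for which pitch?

Ab

Counting 4 letter steps above Db lands on A; in Ab major, that letter is Ab.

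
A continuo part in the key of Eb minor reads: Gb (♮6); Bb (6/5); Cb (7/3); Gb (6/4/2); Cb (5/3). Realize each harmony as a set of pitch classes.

Gb (♮6/3): Gb, Bb, E.
Bb (6/5/3): Bb, Db, F, Gb.
Cb (7/5/3): Cb, Eb, Gb, Bb.
Gb (6/4/2): Gb, Ab, Cb, Eb.
Cb (5/3): Cb, Eb, Gb.

Gb, Bb, E | Bb, Db, F, Gb | Cb, Eb, Gb, Bb | Gb, Ab, Cb, Eb | Cb, Eb, Gb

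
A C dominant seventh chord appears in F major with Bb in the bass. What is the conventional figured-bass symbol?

Bb is the seventh of C dominant seventh, so the chord is in third inversion.
A seventh chord in third inversion is figured 6/4/2, conventionally abbreviated 4/2.

4/2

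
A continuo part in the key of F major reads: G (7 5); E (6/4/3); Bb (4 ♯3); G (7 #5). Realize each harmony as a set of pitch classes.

G, Bb, D, F | E, G, A, C | Bb, D#, E, G | G, Bb, D#, F

G (7/5/3): G, Bb, D, F.
E (6/4/3): E, G, A, C.
Bb (6/4/#3): Bb, D#, E, G.
G (7/#5/3): G, Bb, D#, F.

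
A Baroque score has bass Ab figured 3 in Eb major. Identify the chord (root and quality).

Ab major

The figures 3 indicate a triad in root position.
In root position the bass is the root, so the root is Ab.
The chord tones are Ab, C, Eb, giving Ab major.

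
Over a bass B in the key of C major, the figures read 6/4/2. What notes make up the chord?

B, C, E, G

A second above B in this key is C.
A fourth above B in this key is E.
A sixth above B in this key is G.
Together with the bass B, this spells C major seventh in third inversion.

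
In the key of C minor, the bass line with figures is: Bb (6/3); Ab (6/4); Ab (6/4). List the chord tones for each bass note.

Bb, D, G | Ab, D, F | Ab, D, F

Bb (6/3): Bb, D, G.
Ab (6/4): Ab, D, F.
Ab (6/4): Ab, D, F.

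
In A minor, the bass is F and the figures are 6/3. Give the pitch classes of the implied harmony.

A third above F in this key is A.
A sixth above F in this key is D.
Together with the bass F, this spells D minor in first inversion.

F, A, D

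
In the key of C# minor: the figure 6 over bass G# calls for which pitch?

Counting 5 letter steps above G# lands on E; in C# minor, that letter is E.

E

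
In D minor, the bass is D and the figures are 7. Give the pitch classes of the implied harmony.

D, F, A, C

The written figures 7 are shorthand for 7/5/3: the 5/3 are implied.
A third above D in this key is F.
A fifth above D in this key is A.
A seventh above D in this key is C.
Together with the bass D, this spells D minor seventh in root position.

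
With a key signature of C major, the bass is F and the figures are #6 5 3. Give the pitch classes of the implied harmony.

F, A, C, D#

A third above F in this key is A.
A fifth above F in this key is C.
A sixth above F in this key is D, raised to D# by the sharp.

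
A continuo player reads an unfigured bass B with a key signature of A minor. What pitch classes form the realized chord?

An unfigured bass implies 5/3.
A third above B in this key is D.
A fifth above B in this key is F.
Together with the bass B, this spells B diminished in root position.

B, D, F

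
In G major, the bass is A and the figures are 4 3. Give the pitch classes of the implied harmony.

A, C, D, F#

The written figures 4 3 are shorthand for 6/4/3: the 6 is implied.
A third above A in this key is C.
A fourth above A in this key is D.
A sixth above A in this key is F#.
Together with the bass A, this spells D dominant seventh in second inversion.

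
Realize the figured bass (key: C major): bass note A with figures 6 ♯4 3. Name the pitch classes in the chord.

A, C, D#, F

A third above A in this key is C.
A fourth above A in this key is D, raised to D# by the sharp.
A sixth above A in this key is F.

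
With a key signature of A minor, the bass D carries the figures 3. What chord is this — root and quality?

The figures 3 indicate a triad in root position.
In root position the bass is the root, so the root is D.
The chord tones are D, F, A, giving D minor.

D minor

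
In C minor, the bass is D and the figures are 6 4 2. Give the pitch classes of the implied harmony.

D, Eb, G, Bb

A second above D in this key is Eb.
A fourth above D in this key is G.
A sixth above D in this key is Bb.
Together with the bass D, this spells Eb major seventh in third inversion.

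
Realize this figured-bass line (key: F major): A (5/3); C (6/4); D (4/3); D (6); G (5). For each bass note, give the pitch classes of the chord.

A (5/3): A, C, E.
C (6/4): C, F, A.
D (6/4/3): D, F, G, Bb.
D (6/3): D, F, Bb.
G (5/3): G, Bb, D.

A, C, E | C, F, A | D, F, G, Bb | D, F, Bb | G, Bb, D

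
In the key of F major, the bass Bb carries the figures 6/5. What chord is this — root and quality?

G minor seventh

The figures 6/5 indicate a seventh chord in first inversion.
In first inversion the root lies a sixth above the bass: a sixth above Bb in F major is G.
The chord tones are Bb, D, F, G, giving G minor seventh.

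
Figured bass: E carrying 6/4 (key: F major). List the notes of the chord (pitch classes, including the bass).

E, A, C

A fourth above E in this key is A.
A sixth above E in this key is C.
Together with the bass E, this spells A minor in second inversion.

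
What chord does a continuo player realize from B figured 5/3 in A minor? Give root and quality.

The figures 5/3 indicate a triad in root position.
In root position the bass is the root, so the root is B.
The chord tones are B, D, F, giving B diminished.

B diminished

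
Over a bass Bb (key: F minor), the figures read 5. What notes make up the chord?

Bb, Db, F

The written figures 5 are shorthand for 5/3: the 3 is implied.
A third above Bb in this key is Db.
A fifth above Bb in this key is F.
Together with the bass Bb, this spells Bb minor in root position.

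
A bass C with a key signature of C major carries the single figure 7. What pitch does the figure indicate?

B

Counting 6 letter steps above C lands on B; in C major, that letter is B.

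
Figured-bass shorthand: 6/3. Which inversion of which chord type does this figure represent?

Intervals of 6/3 above the bass form a triad; the bass is the third, so this is first inversion.

triad, first inversion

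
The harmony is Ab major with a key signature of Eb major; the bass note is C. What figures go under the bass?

6

C is the third of Ab major, so the chord is in first inversion.
A triad in first inversion is figured 6/3, conventionally abbreviated 6.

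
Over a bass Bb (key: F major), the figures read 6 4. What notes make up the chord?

Bb, E, G

A fourth above Bb in this key is E.
A sixth above Bb in this key is G.
Together with the bass Bb, this spells E diminished in second inversion.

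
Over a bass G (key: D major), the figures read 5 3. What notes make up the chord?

G, B, D

A third above G in this key is B.
A fifth above G in this key is D.
Together with the bass G, this spells G major in root position.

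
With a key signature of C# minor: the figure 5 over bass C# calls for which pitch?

Counting 4 letter steps above C# lands on G; in C# minor, that letter is G#.

G#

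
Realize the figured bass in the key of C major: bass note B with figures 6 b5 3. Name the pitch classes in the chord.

A third above B in this key is D.
A fifth above B in this key is F, lowered to Fb by the flat.
A sixth above B in this key is G.

B, D, Fb, G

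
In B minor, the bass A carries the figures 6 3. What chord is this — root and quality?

The figures 6 3 indicate a triad in first inversion.
In first inversion the root lies a sixth above the bass: a sixth above A in B minor is F#.
The chord tones are A, C#, F#, giving F# minor.

F# minor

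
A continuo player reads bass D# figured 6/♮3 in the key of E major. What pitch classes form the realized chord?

D#, F, B

A third above D# in this key is F#, made natural (F) by the ♮ figure.
A sixth above D# in this key is B.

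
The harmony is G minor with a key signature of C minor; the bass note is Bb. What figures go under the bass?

6

Bb is the third of G minor, so the chord is in first inversion.
A triad in first inversion is figured 6/3, conventionally abbreviated 6.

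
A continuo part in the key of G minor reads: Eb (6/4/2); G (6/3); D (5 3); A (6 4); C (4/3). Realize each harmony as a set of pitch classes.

Eb (6/4/2): Eb, F, A, C.
G (6/3): G, Bb, Eb.
D (5/3): D, F, A.
A (6/4): A, D, F.
C (6/4/3): C, Eb, F, A.

Eb, F, A, C | G, Bb, Eb | D, F, A | A, D, F | C, Eb, F, A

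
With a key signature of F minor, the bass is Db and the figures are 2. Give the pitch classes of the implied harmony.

The written figures 2 are shorthand for 6/4/2: the 6/4 are implied.
A second above Db in this key is Eb.
A fourth above Db in this key is G.
A sixth above Db in this key is Bb.
Together with the bass Db, this spells Eb dominant seventh in third inversion.

Db, Eb, G, Bb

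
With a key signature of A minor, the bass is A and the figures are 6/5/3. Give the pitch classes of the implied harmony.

A third above A in this key is C.
A fifth above A in this key is E.
A sixth above A in this key is F.
Together with the bass A, this spells F major seventh in first inversion.

A, C, E, F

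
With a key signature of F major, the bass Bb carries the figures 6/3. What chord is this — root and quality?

The figures 6/3 indicate a triad in first inversion.
In first inversion the root lies a sixth above the bass: a sixth above Bb in F major is G.
The chord tones are Bb, D, G, giving G minor.

G minor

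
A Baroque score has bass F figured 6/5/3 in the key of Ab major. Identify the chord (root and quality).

The figures 6/5/3 indicate a seventh chord in first inversion.
In first inversion the root lies a sixth above the bass: a sixth above F in Ab major is Db.
The chord tones are F, Ab, C, Db, giving Db major seventh.

Db major seventh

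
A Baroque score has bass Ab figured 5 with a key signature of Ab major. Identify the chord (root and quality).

The figures 5 indicate a triad in root position.
In root position the bass is the root, so the root is Ab.
The chord tones are Ab, C, Eb, giving Ab major.

Ab major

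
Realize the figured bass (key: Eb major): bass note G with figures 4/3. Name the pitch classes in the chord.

G, Bb, C, Eb

The written figures 4/3 are shorthand for 6/4/3: the 6 is implied.
A third above G in this key is Bb.
A fourth above G in this key is C.
A sixth above G in this key is Eb.
Together with the bass G, this spells C minor seventh in second inversion.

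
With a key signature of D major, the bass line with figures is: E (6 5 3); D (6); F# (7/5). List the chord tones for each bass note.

E, G, B, C# | D, F#, B | F#, A, C#, E

E (6/5/3): E, G, B, C#.
D (6/3): D, F#, B.
F# (7/5/3): F#, A, C#, E.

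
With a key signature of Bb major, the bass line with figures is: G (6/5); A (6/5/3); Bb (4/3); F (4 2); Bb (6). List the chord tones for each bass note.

G (6/5/3): G, Bb, D, Eb.
A (6/5/3): A, C, Eb, F.
Bb (6/4/3): Bb, D, Eb, G.
F (6/4/2): F, G, Bb, D.
Bb (6/3): Bb, D, G.

G, Bb, D, Eb | A, C, Eb, F | Bb, D, Eb, G | F, G, Bb, D | Bb, D, G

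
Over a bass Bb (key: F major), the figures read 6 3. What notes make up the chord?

Bb, D, G

A third above Bb in this key is D.
A sixth above Bb in this key is G.
Together with the bass Bb, this spells G minor in first inversion.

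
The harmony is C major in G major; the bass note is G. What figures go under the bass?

6/4

G is the fifth of C major, so the chord is in second inversion.
A triad in second inversion is figured 6/4, conventionally abbreviated 6/4.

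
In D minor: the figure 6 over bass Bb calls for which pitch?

G

Counting 5 letter steps above Bb lands on G; in D minor, that letter is G.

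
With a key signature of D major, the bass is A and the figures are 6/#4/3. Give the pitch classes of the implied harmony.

A, C#, D#, F#

A third above A in this key is C#.
A fourth above A in this key is D, raised to D# by the sharp.
A sixth above A in this key is F#.
Together with the bass A, this spells D# half-diminished seventh in second inversion.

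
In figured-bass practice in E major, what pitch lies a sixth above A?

Counting 5 letter steps above A lands on F; in E major, that letter is F#.

F#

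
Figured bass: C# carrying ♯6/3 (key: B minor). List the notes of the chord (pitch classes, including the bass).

A third above C# in this key is E.
A sixth above C# in this key is A, raised to A# by the sharp.
Together with the bass C#, this spells A# diminished in first inversion.

C#, E, A#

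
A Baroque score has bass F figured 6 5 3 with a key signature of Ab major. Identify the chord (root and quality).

Db major seventh

The figures 6 5 3 indicate a seventh chord in first inversion.
In first inversion the root lies a sixth above the bass: a sixth above F in Ab major is Db.
The chord tones are F, Ab, C, Db, giving Db major seventh.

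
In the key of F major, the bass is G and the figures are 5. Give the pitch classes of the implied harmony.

The written figures 5 are shorthand for 5/3: the 3 is implied.
A third above G in this key is Bb.
A fifth above G in this key is D.
Together with the bass G, this spells G minor in root position.

G, Bb, D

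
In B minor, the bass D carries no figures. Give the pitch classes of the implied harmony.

An unfigured bass implies 5/3.
A third above D in this key is F#.
A fifth above D in this key is A.
Together with the bass D, this spells D major in root position.

D, F#, A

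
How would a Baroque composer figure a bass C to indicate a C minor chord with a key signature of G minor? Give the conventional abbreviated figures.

C is the root of C minor, so the chord is in root position.
A triad in root position is figured 5/3, conventionally abbreviated (no figures — root-position triad).

no figures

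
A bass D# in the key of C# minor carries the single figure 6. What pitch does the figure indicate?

B

Counting 5 letter steps above D# lands on B; in C# minor, that letter is B.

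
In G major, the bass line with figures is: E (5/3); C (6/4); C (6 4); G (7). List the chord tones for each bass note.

E (5/3): E, G, B.
C (6/4): C, F#, A.
C (6/4): C, F#, A.
G (7/5/3): G, B, D, F#.

E, G, B | C, F#, A | C, F#, A | G, B, D, F#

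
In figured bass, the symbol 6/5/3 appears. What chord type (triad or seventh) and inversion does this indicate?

seventh chord, first inversion

Intervals of 6/5/3 above the bass form a seventh chord; the bass is the third, so this is first inversion.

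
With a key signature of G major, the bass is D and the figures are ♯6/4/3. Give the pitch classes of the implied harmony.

A third above D in this key is F#.
A fourth above D in this key is G.
A sixth above D in this key is B, raised to B# by the sharp.

D, F#, G, B#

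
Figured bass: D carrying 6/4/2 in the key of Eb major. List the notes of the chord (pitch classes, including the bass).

D, Eb, G, Bb

A second above D in this key is Eb.
A fourth above D in this key is G.
A sixth above D in this key is Bb.
Together with the bass D, this spells Eb major seventh in third inversion.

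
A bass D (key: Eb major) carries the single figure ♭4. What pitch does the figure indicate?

Counting 3 letter steps above D lands on G; in Eb major, that letter is G.
The b4 figure lowers it a semitone, giving Gb.

Gb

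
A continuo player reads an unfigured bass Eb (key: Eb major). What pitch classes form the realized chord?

An unfigured bass implies 5/3.
A third above Eb in this key is G.
A fifth above Eb in this key is Bb.
Together with the bass Eb, this spells Eb major in root position.

Eb, G, Bb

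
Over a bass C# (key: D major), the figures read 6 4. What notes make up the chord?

A fourth above C# in this key is F#.
A sixth above C# in this key is A.
Together with the bass C#, this spells F# minor in second inversion.

C#, F#, A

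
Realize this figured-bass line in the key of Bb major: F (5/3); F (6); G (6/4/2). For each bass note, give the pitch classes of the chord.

F (5/3): F, A, C.
F (6/3): F, A, D.
G (6/4/2): G, A, C, Eb.

F, A, C | F, A, D | G, A, C, Eb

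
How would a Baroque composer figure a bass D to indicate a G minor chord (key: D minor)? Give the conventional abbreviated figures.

D is the fifth of G minor, so the chord is in second inversion.
A triad in second inversion is figured 6/4, conventionally abbreviated 6/4.

6/4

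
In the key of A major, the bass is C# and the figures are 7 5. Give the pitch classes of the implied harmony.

The written figures 7 5 are shorthand for 7/5/3: the 3 is implied.
A third above C# in this key is E.
A fifth above C# in this key is G#.
A seventh above C# in this key is B.
Together with the bass C#, this spells C# minor seventh in root position.

C#, E, G#, B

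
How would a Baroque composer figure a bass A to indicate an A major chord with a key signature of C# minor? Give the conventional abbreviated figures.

A is the root of A major, so the chord is in root position.
A triad in root position is figured 5/3, conventionally abbreviated (no figures — root-position triad).

no figures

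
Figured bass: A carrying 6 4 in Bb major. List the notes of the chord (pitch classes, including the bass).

A, D, F

A fourth above A in this key is D.
A sixth above A in this key is F.
Together with the bass A, this spells D minor in second inversion.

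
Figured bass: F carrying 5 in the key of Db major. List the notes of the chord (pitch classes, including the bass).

The written figures 5 are shorthand for 5/3: the 3 is implied.
A third above F in this key is Ab.
A fifth above F in this key is C.
Together with the bass F, this spells F minor in root position.

F, Ab, C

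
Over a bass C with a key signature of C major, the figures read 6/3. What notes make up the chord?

A third above C in this key is E.
A sixth above C in this key is A.
Together with the bass C, this spells A minor in first inversion.

C, E, A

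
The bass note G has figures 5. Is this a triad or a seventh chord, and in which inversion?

5 is shorthand for 5/3.
Intervals of 5/3 above the bass form a triad; the bass is the root, so this is root position.

triad, root position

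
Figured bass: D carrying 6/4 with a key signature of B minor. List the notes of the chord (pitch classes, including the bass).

D, G, B

A fourth above D in this key is G.
A sixth above D in this key is B.
Together with the bass D, this spells G major in second inversion.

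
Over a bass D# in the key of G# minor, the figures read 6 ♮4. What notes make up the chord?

D#, G, B

A fourth above D# in this key is G#, made natural (G) by the ♮ figure.
A sixth above D# in this key is B.
Together with the bass D#, this spells G augmented in second inversion.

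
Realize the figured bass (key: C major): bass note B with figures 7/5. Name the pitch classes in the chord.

B, D, F, A

The written figures 7/5 are shorthand for 7/5/3: the 3 is implied.
A third above B in this key is D.
A fifth above B in this key is F.
A seventh above B in this key is A.
Together with the bass B, this spells B half-diminished seventh in root position.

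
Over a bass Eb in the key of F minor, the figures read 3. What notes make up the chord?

Eb, G, Bb

The written figures 3 are shorthand for 5/3: the 5 is implied.
A third above Eb in this key is G.
A fifth above Eb in this key is Bb.
Together with the bass Eb, this spells Eb major in root position.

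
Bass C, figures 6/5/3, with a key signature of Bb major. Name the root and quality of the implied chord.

The figures 6/5/3 indicate a seventh chord in first inversion.
In first inversion the root lies a sixth above the bass: a sixth above C in Bb major is A.
The chord tones are C, Eb, G, A, giving A half-diminished seventh.

A half-diminished seventh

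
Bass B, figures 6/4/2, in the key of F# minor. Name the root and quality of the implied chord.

C# minor seventh

The figures 6/4/2 indicate a seventh chord in third inversion.
In third inversion the root lies a second above the bass: a second above B in F# minor is C#.
The chord tones are B, C#, E, G#, giving C# minor seventh.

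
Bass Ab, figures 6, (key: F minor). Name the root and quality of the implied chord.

The figures 6 indicate a triad in first inversion.
In first inversion the root lies a sixth above the bass: a sixth above Ab in F minor is F.
The chord tones are Ab, C, F, giving F minor.

F minor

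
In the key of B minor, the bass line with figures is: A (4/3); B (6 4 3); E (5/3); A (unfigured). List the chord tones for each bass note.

A, C#, D, F# | B, D, E, G | E, G, B | A, C#, E

A (6/4/3): A, C#, D, F#.
B (6/4/3): B, D, E, G.
E (5/3): E, G, B.
A (5/3): A, C#, E.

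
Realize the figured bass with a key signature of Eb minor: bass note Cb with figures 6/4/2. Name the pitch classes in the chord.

A second above Cb in this key is Db.
A fourth above Cb in this key is F.
A sixth above Cb in this key is Ab.
Together with the bass Cb, this spells Db dominant seventh in third inversion.

Cb, Db, F, Ab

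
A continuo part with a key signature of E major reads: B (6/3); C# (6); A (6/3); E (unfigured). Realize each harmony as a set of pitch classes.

B (6/3): B, D#, G#.
C# (6/3): C#, E, A.
A (6/3): A, C#, F#.
E (5/3): E, G#, B.

B, D#, G# | C#, E, A | A, C#, F# | E, G#, B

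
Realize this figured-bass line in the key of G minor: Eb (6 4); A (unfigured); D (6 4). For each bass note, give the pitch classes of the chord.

Eb (6/4): Eb, A, C.
A (5/3): A, C, Eb.
D (6/4): D, G, Bb.

Eb, A, C | A, C, Eb | D, G, Bb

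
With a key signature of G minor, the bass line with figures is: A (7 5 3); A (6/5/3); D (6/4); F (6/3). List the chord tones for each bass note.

A (7/5/3): A, C, Eb, G.
A (6/5/3): A, C, Eb, F.
D (6/4): D, G, Bb.
F (6/3): F, A, D.

A, C, Eb, G | A, C, Eb, F | D, G, Bb | F, A, D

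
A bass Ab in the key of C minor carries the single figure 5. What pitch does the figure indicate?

Eb

Counting 4 letter steps above Ab lands on E; in C minor, that letter is Eb.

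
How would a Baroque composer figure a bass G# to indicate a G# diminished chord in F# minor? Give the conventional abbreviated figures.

no figures

G# is the root of G# diminished, so the chord is in root position.
A triad in root position is figured 5/3, conventionally abbreviated (no figures — root-position triad).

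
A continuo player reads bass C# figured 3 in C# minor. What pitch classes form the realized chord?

C#, E, G#

The written figures 3 are shorthand for 5/3: the 5 is implied.
A third above C# in this key is E.
A fifth above C# in this key is G#.
Together with the bass C#, this spells C# minor in root position.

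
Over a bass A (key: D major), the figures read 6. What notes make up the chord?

A, C#, F#

The written figures 6 are shorthand for 6/3: the 3 is implied.
A third above A in this key is C#.
A sixth above A in this key is F#.
Together with the bass A, this spells F# minor in first inversion.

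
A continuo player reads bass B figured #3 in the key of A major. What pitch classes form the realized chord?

B, D#, F#

The written figures #3 are shorthand for 5/3: the 5 is implied.
A third above B in this key is D, raised to D# by the sharp.
A fifth above B in this key is F#.
Together with the bass B, this spells B major in root position.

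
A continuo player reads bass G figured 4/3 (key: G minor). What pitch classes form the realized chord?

G, Bb, C, Eb

The written figures 4/3 are shorthand for 6/4/3: the 6 is implied.
A third above G in this key is Bb.
A fourth above G in this key is C.
A sixth above G in this key is Eb.
Together with the bass G, this spells C minor seventh in second inversion.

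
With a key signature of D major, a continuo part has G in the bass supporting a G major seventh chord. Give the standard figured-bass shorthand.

7

G is the root of G major seventh, so the chord is in root position.
A seventh chord in root position is figured 7/5/3, conventionally abbreviated 7.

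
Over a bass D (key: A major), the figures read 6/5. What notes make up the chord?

The written figures 6/5 are shorthand for 6/5/3: the 3 is implied.
A third above D in this key is F#.
A fifth above D in this key is A.
A sixth above D in this key is B.
Together with the bass D, this spells B minor seventh in first inversion.

D, F#, A, B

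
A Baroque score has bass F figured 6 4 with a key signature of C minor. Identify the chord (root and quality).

The figures 6 4 indicate a triad in second inversion.
In second inversion the root lies a fourth above the bass: a fourth above F in C minor is Bb.
The chord tones are F, Bb, D, giving Bb major.

Bb major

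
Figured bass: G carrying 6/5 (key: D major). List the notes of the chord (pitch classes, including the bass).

The written figures 6/5 are shorthand for 6/5/3: the 3 is implied.
A third above G in this key is B.
A fifth above G in this key is D.
A sixth above G in this key is E.
Together with the bass G, this spells E minor seventh in first inversion.

G, B, D, E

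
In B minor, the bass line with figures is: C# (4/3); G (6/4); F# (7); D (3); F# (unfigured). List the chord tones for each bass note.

C#, E, F#, A | G, C#, E | F#, A, C#, E | D, F#, A | F#, A, C#

C# (6/4/3): C#, E, F#, A.
G (6/4): G, C#, E.
F# (7/5/3): F#, A, C#, E.
D (5/3): D, F#, A.
F# (5/3): F#, A, C#.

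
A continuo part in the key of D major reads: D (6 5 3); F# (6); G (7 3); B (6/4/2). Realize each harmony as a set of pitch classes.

D, F#, A, B | F#, A, D | G, B, D, F# | B, C#, E, G

D (6/5/3): D, F#, A, B.
F# (6/3): F#, A, D.
G (7/5/3): G, B, D, F#.
B (6/4/2): B, C#, E, G.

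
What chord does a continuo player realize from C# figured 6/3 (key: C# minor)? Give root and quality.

A major

The figures 6/3 indicate a triad in first inversion.
In first inversion the root lies a sixth above the bass: a sixth above C# in C# minor is A.
The chord tones are C#, E, A, giving A major.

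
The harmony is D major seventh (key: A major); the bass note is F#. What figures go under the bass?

F# is the third of D major seventh, so the chord is in first inversion.
A seventh chord in first inversion is figured 6/5/3, conventionally abbreviated 6/5.

6/5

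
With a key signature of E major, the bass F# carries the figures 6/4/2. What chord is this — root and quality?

G# minor seventh

The figures 6/4/2 indicate a seventh chord in third inversion.
In third inversion the root lies a second above the bass: a second above F# in E major is G#.
The chord tones are F#, G#, B, D#, giving G# minor seventh.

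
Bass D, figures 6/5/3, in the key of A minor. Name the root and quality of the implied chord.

The figures 6/5/3 indicate a seventh chord in first inversion.
In first inversion the root lies a sixth above the bass: a sixth above D in A minor is B.
The chord tones are D, F, A, B, giving B half-diminished seventh.

B half-diminished seventh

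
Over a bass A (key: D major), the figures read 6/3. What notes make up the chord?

A, C#, F#

A third above A in this key is C#.
A sixth above A in this key is F#.
Together with the bass A, this spells F# minor in first inversion.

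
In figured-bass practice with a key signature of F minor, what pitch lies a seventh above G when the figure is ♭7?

Fb

Counting 6 letter steps above G lands on F; in F minor, that letter is F.
The b7 figure lowers it a semitone, giving Fb.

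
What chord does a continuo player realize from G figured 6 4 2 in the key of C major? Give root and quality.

The figures 6 4 2 indicate a seventh chord in third inversion.
In third inversion the root lies a second above the bass: a second above G in C major is A.
The chord tones are G, A, C, E, giving A minor seventh.

A minor seventh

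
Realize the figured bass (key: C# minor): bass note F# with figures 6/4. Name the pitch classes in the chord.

A fourth above F# in this key is B.
A sixth above F# in this key is D#.
Together with the bass F#, this spells B major in second inversion.

F#, B, D#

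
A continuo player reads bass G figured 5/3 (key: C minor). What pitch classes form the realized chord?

G, Bb, D

A third above G in this key is Bb.
A fifth above G in this key is D.
Together with the bass G, this spells G minor in root position.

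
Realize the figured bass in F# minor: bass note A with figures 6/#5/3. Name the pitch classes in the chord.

A third above A in this key is C#.
A fifth above A in this key is E, raised to E# by the sharp.
A sixth above A in this key is F#.
Together with the bass A, this spells F# minor-major seventh in first inversion.

A, C#, E#, F#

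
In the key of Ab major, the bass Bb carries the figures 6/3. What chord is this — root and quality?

G diminished

The figures 6/3 indicate a triad in first inversion.
In first inversion the root lies a sixth above the bass: a sixth above Bb in Ab major is G.
The chord tones are Bb, Db, G, giving G diminished.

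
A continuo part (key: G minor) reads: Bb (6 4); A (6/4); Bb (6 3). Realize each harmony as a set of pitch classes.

Bb, Eb, G | A, D, F | Bb, D, G

Bb (6/4): Bb, Eb, G.
A (6/4): A, D, F.
Bb (6/3): Bb, D, G.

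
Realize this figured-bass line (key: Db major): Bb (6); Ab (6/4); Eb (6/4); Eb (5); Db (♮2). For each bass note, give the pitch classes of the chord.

Bb (6/3): Bb, Db, Gb.
Ab (6/4): Ab, Db, F.
Eb (6/4): Eb, Ab, C.
Eb (5/3): Eb, Gb, Bb.
Db (6/4/♮2): Db, E, Gb, Bb.

Bb, Db, Gb | Ab, Db, F | Eb, Ab, C | Eb, Gb, Bb | Db, E, Gb, Bb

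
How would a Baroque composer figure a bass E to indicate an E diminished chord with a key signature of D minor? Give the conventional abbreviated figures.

no figures

E is the root of E diminished, so the chord is in root position.
A triad in root position is figured 5/3, conventionally abbreviated (no figures — root-position triad).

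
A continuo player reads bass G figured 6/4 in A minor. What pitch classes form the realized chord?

G, C, E

A fourth above G in this key is C.
A sixth above G in this key is E.
Together with the bass G, this spells C major in second inversion.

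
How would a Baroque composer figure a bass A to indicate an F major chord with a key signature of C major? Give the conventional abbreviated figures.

6

A is the third of F major, so the chord is in first inversion.
A triad in first inversion is figured 6/3, conventionally abbreviated 6.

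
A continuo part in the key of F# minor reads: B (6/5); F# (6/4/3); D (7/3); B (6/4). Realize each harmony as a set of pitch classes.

B, D, F#, G# | F#, A, B, D | D, F#, A, C# | B, E, G#

B (6/5/3): B, D, F#, G#.
F# (6/4/3): F#, A, B, D.
D (7/5/3): D, F#, A, C#.
B (6/4): B, E, G#.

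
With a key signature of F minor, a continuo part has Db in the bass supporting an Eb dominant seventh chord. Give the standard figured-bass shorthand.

4/2

Db is the seventh of Eb dominant seventh, so the chord is in third inversion.
A seventh chord in third inversion is figured 6/4/2, conventionally abbreviated 4/2.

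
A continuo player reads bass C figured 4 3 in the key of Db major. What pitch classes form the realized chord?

C, Eb, F, Ab

The written figures 4 3 are shorthand for 6/4/3: the 6 is implied.
A third above C in this key is Eb.
A fourth above C in this key is F.
A sixth above C in this key is Ab.
Together with the bass C, this spells F minor seventh in second inversion.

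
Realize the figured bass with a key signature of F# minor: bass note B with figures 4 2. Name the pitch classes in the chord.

B, C#, E, G#

The written figures 4 2 are shorthand for 6/4/2: the 6 is implied.
A second above B in this key is C#.
A fourth above B in this key is E.
A sixth above B in this key is G#.
Together with the bass B, this spells C# minor seventh in third inversion.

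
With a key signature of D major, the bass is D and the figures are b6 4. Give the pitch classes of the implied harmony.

D, G, Bb

A fourth above D in this key is G.
A sixth above D in this key is B, lowered to Bb by the flat.
Together with the bass D, this spells G minor in second inversion.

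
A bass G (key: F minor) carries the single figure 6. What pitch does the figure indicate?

Counting 5 letter steps above G lands on E; in F minor, that letter is Eb.

Eb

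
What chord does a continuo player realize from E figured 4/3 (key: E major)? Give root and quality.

A major seventh

The figures 4/3 indicate a seventh chord in second inversion.
In second inversion the root lies a fourth above the bass: a fourth above E in E major is A.
The chord tones are E, G#, A, C#, giving A major seventh.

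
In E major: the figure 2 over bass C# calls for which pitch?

Counting 1 letter step above C# lands on D; in E major, that letter is D#.

D#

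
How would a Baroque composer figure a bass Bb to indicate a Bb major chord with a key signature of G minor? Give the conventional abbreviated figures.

no figures

Bb is the root of Bb major, so the chord is in root position.
A triad in root position is figured 5/3, conventionally abbreviated (no figures — root-position triad).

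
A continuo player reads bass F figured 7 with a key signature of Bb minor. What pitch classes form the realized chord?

F, Ab, C, Eb

The written figures 7 are shorthand for 7/5/3: the 5/3 are implied.
A third above F in this key is Ab.
A fifth above F in this key is C.
A seventh above F in this key is Eb.
Together with the bass F, this spells F minor seventh in root position.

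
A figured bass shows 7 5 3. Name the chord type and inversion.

seventh chord, root position

Intervals of 7/5/3 above the bass form a seventh chord; the bass is the root, so this is root position.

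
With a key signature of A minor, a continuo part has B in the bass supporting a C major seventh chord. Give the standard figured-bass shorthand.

4/2

B is the seventh of C major seventh, so the chord is in third inversion.
A seventh chord in third inversion is figured 6/4/2, conventionally abbreviated 4/2.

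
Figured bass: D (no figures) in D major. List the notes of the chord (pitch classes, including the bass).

D, F#, A

An unfigured bass implies 5/3.
A third above D in this key is F#.
A fifth above D in this key is A.
Together with the bass D, this spells D major in root position.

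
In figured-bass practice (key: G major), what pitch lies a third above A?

C

Counting 2 letter steps above A lands on C; in G major, that letter is C.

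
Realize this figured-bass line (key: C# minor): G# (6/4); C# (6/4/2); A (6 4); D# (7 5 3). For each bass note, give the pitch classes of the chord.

G# (6/4): G#, C#, E.
C# (6/4/2): C#, D#, F#, A.
A (6/4): A, D#, F#.
D# (7/5/3): D#, F#, A, C#.

G#, C#, E | C#, D#, F#, A | A, D#, F# | D#, F#, A, C#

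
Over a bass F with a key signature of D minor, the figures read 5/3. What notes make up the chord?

F, A, C

A third above F in this key is A.
A fifth above F in this key is C.
Together with the bass F, this spells F major in root position.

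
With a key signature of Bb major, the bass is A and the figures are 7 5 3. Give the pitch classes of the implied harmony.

A third above A in this key is C.
A fifth above A in this key is Eb.
A seventh above A in this key is G.
Together with the bass A, this spells A half-diminished seventh in root position.

A, C, Eb, G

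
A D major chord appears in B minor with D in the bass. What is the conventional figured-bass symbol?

no figures

D is the root of D major, so the chord is in root position.
A triad in root position is figured 5/3, conventionally abbreviated (no figures — root-position triad).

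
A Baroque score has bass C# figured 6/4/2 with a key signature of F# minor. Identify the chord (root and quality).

D major seventh

The figures 6/4/2 indicate a seventh chord in third inversion.
In third inversion the root lies a second above the bass: a second above C# in F# minor is D.
The chord tones are C#, D, F#, A, giving D major seventh.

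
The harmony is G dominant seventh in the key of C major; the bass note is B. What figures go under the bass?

6/5

B is the third of G dominant seventh, so the chord is in first inversion.
A seventh chord in first inversion is figured 6/5/3, conventionally abbreviated 6/5.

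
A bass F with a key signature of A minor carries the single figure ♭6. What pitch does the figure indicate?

Counting 5 letter steps above F lands on D; in A minor, that letter is D.
The b6 figure lowers it a semitone, giving Db.

Db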